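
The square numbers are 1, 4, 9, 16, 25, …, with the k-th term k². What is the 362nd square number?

The 362nd square number is n² with n = 362.
362² = 131044.

131044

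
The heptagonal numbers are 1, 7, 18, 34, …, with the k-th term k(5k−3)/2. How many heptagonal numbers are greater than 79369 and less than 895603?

The n-th heptagonal number is n(5n−3)/2.
Smallest index with value > 79369: n = 179 (giving 79834).
Largest index with value < 895603: n = 598 (giving 893113).
Indices 179 through 598: 420 terms.

420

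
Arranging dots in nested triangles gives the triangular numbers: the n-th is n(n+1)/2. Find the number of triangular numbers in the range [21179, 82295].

The n-th triangular number is n(n+1)/2.
Smallest index with value ≥ 21179: n = 206 (giving 21321).
Largest index with value ≤ 82295: n = 405 (giving 82215).
Indices 206 through 405: 200 terms.

200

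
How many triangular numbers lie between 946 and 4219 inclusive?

The n-th triangular number is n(n+1)/2.
Smallest index with value ≥ 946: n = 43 (giving 946).
Largest index with value ≤ 4219: n = 91 (giving 4186).
Indices 43 through 91: 49 terms.

49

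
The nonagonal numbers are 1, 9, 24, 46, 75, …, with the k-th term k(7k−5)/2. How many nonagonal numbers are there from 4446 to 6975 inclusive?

10

The n-th nonagonal number is n(7n−5)/2.
Smallest index with value ≥ 4446: n = 36 (giving 4446).
Largest index with value ≤ 6975: n = 45 (giving 6975).
Indices 36 through 45: 10 terms.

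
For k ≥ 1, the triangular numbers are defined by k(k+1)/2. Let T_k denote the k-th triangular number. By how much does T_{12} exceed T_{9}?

12·13/2 = 78 and 9·10/2 = 45.
Difference: 78 − 45 = 33.

33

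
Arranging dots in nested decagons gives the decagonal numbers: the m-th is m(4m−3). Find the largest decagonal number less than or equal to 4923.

4795

Solve n(4n−3) ≤ 4923 for integer n.
n = 35 gives 4795 ≤ 4923, while n = 36 gives 5076 > 4923; so the answer is 4795.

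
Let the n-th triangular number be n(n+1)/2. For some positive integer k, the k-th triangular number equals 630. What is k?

35

Set n(n+1)/2 = 630, giving n² + n − 1260 = 0.
The discriminant is 1 + 8·630 = 5041, and √5041 = 71.
So n = (-1 + 71) / 2 = 70/2 = 35.
Check: 35·36/2 = 630. ✓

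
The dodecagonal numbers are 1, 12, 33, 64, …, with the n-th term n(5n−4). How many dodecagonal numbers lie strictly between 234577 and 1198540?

The n-th dodecagonal number is n(5n−4).
Smallest index with value > 234577: n = 218 (giving 236748).
Largest index with value < 1198540: n = 489 (giving 1193649).
Indices 218 through 489: 272 terms.

272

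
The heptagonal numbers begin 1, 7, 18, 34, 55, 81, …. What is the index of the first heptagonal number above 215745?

295

Solve n(5n−3)/2 > 215745 for integer n.
The largest n with value ≤ 215745 is 294 (since 215649 ≤ 215745 < 217120), so the first above is n = 295, value 217120.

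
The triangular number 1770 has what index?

59

Set n(n+1)/2 = 1770, giving n² + n − 3540 = 0.
The discriminant is 1 + 8·1770 = 14161, and √14161 = 119.
So n = (-1 + 119) / 2 = 118/2 = 59.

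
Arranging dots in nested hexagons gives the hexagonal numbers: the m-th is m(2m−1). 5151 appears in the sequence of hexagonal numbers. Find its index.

Set n(2n−1) = 5151, giving 2n² − n − 5151 = 0.
The discriminant is 1 + 8·5151 = 41209, and √41209 = 203.
So n = (1 + 203) / 4 = 204/4 = 51.
Check: 51·(2·51 − 1) = 5151. ✓

51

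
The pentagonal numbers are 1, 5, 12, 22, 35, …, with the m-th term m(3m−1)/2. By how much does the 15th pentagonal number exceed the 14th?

Consecutive pentagonal numbers differ by 3n − 2: here 3·15 − 2 = 43.

43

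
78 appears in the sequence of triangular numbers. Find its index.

12

Set n(n+1)/2 = 78, giving n² + n − 156 = 0.
So n = (-1 + 25) / 2 = 24/2 = 12.
Check: 12·13/2 = 78. ✓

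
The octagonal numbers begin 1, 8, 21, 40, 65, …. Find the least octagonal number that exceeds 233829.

234640

Solve n(3n−2) > 233829 for integer n.
The largest n with value ≤ 233829 is 279 (since 232965 ≤ 233829 < 234640), so the first above is n = 280, value 234640.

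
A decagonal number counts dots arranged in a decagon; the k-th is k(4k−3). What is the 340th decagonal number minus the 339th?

Consecutive decagonal numbers differ by 8n − 7: here 8·340 − 7 = 2713.

2713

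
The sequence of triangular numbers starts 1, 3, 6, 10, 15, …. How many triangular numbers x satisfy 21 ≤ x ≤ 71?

The n-th triangular number is n(n+1)/2.
Smallest index with value ≥ 21: n = 6 (giving 21).
Largest index with value ≤ 71: n = 11 (giving 66).
Indices 6 through 11: 6 terms.

6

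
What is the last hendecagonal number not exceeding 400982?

Solve n(9n−7)/2 ≤ 400982 for integer n.
n = 298 gives 398575 ≤ 400982, while n = 299 gives 401258 > 400982; so the answer is 398575.

398575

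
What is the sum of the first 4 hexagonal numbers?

50

Σ i(2i−1) = 2Σi² − Σi over i = 1..4.
Σi = 10 and Σi² = 30.
2·30 − 1·10 = 50.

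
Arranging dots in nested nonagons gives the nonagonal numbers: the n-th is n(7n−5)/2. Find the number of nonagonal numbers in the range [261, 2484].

19

The n-th nonagonal number is n(7n−5)/2.
Smallest index with value ≥ 261: n = 9 (giving 261).
Largest index with value ≤ 2484: n = 27 (giving 2484).
Indices 9 through 27: 19 terms.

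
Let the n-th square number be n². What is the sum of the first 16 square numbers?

Σ_{i=1}^{16} i² = 16·17·33/6 = 1496.

1496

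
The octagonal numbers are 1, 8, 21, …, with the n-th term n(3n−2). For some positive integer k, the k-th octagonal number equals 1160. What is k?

20

Set n(3n−2) = 1160, giving 3n² − 2n − 1160 = 0.
So n = (2 + 118) / 6 = 120/6 = 20.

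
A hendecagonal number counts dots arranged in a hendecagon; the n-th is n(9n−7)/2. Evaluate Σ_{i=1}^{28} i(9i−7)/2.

33292

Σ i(9i−7)/2 = (9Σi² − 7Σi) / 2 over i = 1..28.
Σi = 406 and Σi² = 7714.
(9·7714 − 7·406) / 2 = 66584/2 = 33292.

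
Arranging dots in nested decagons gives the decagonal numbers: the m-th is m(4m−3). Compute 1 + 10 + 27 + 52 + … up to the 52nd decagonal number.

Σ i(4i−3) = 4Σi² − 3Σi over i = 1..52.
Σi = 1378 and Σi² = 48230.
4·48230 − 3·1378 = 188786.

188786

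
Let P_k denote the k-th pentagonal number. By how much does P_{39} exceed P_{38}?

115

Consecutive pentagonal numbers differ by 3n − 2: here 3·39 − 2 = 115.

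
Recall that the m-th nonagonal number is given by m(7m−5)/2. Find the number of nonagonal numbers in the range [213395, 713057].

The n-th nonagonal number is n(7n−5)/2.
Smallest index with value ≥ 213395: n = 248 (giving 214644).
Largest index with value ≤ 713057: n = 451 (giving 710776).
Indices 248 through 451: 204 terms.

204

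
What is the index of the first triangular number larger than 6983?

118

Solve n(n+1)/2 > 6983 for integer n.
The largest n with value ≤ 6983 is 117 (since 6903 ≤ 6983 < 7021), so the first above is n = 118, value 7021.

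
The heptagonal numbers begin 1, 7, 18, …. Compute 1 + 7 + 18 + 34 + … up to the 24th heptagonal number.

Σ i(5i−3)/2 = (5Σi² − 3Σi) / 2 over i = 1..24.
Σi = 300 and Σi² = 4900.
(5·4900 − 3·300) / 2 = 23600/2 = 11800.

11800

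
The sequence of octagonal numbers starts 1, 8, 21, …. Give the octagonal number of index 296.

296·(3·296 − 2) = 296·886 = 262256.

262256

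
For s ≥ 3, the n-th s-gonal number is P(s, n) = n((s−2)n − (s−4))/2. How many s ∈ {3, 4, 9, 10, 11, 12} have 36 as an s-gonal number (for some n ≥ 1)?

s = 3: P(3, 8) = 36. ✓
s = 4: P(4, 6) = 36. ✓
s = 9: P(9, 3) = 24 and P(9, 4) = 46; 36 is not s-gonal.
s = 10: P(10, 3) = 27 and P(10, 4) = 52; 36 is not s-gonal.
s = 11: P(11, 3) = 30 and P(11, 4) = 58; 36 is not s-gonal.
s = 12: P(12, 3) = 33 and P(12, 4) = 64; 36 is not s-gonal.
Hits: s ∈ {3, 4} → 2.

2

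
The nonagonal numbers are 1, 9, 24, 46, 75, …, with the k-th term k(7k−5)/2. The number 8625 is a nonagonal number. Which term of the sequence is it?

50

Set n(7n−5)/2 = 8625, giving 7n² − 5n − 17250 = 0.
So n = (5 + 695) / 14 = 700/14 = 50.
Check: 50·(7·50 − 5)/2 = 8625. ✓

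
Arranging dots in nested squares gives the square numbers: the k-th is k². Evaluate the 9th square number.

81

The 9th square number is n² with n = 9.
9² = 81.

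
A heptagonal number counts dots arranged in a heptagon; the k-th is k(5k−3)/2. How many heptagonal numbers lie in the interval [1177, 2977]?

13

The n-th heptagonal number is n(5n−3)/2.
Smallest index with value ≥ 1177: n = 22 (giving 1177).
Largest index with value ≤ 2977: n = 34 (giving 2839).
Indices 22 through 34: 13 terms.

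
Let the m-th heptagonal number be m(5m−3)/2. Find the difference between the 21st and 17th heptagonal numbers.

374

21·(5·21 − 3)/2 = 1071 and 17·(5·17 − 3)/2 = 697.
Difference: 1071 − 697 = 374.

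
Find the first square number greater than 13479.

13689

Solve n² > 13479 for integer n.
The largest n with value ≤ 13479 is 116 (since 13456 ≤ 13479 < 13689), so the first above is n = 117, value 13689.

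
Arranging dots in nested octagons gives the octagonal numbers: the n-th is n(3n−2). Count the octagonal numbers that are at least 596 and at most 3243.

The n-th octagonal number is n(3n−2).
Smallest index with value ≥ 596: n = 15 (giving 645).
Largest index with value ≤ 3243: n = 33 (giving 3201).
Indices 15 through 33: 19 terms.

19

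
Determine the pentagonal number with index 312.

145860

312·(3·312 − 1)/2 = 312·935/2 = 145860.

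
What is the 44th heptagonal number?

44·(5·44 − 3)/2 = 44·217/2 = 4774.

4774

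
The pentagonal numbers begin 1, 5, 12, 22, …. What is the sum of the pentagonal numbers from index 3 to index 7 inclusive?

190

Σ i(3i−1)/2 = (3Σi² − Σi) / 2 over i = 3..7.
Σi = 28 − 3 = 25 and Σi² = 140 − 5 = 135.
(3·135 − 1·25) / 2 = 380/2 = 190.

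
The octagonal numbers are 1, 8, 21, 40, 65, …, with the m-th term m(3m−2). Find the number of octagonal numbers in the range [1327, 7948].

30

The n-th octagonal number is n(3n−2).
Smallest index with value ≥ 1327: n = 22 (giving 1408).
Largest index with value ≤ 7948: n = 51 (giving 7701).
Indices 22 through 51: 30 terms.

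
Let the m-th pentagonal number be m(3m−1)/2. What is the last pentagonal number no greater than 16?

12

Solve n(3n−1)/2 ≤ 16 for integer n.
n = 3 gives 12 ≤ 16, while n = 4 gives 22 > 16; so the answer is 12.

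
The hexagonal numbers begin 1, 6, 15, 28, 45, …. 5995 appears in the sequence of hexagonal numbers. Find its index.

Set n(2n−1) = 5995, giving 2n² − n − 5995 = 0.
So n = (1 + 219) / 4 = 220/4 = 55.

55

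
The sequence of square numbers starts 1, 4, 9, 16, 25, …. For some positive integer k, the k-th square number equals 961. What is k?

We need n² = 961, so n = √961 = 31.

31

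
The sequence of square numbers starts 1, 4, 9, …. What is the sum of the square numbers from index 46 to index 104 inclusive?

Σ_{i=46}^{104} i² = 380380 − 31395 = 348985.

348985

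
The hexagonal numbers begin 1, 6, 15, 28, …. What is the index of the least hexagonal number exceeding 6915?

Solve n(2n−1) > 6915 for integer n.
The largest n with value ≤ 6915 is 59 (since 6903 ≤ 6915 < 7140), so the first above is n = 60, value 7140.

60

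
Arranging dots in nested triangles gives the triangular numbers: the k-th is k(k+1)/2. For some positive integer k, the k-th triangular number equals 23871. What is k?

218

Set n(n+1)/2 = 23871, giving n² + n − 47742 = 0.
The discriminant is 1 + 8·23871 = 190969, and √190969 = 437.
So n = (-1 + 437) / 2 = 436/2 = 218.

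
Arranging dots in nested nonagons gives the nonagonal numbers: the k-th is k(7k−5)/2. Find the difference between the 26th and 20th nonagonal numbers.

951

26·(7·26 − 5)/2 = 2301 and 20·(7·20 − 5)/2 = 1350.
Difference: 2301 − 1350 = 951.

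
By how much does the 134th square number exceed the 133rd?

267

n² − (n−1)² = 2n − 1, so 134² − 133² = 2·134 − 1 = 267.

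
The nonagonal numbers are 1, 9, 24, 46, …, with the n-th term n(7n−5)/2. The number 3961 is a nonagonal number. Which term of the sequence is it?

Set n(7n−5)/2 = 3961, giving 7n² − 5n − 7922 = 0.
So n = (5 + 471) / 14 = 476/14 = 34.

34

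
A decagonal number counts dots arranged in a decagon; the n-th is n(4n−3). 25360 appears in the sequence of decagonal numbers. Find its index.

Set n(4n−3) = 25360, giving 4n² − 3n − 25360 = 0.
The discriminant is 9 + 16·25360 = 405769, and √405769 = 637.
So n = (3 + 637) / 8 = 640/8 = 80.

80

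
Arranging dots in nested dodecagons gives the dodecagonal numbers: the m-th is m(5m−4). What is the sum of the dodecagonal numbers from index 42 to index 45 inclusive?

37174

Σ i(5i−4) = 5Σi² − 4Σi over i = 42..45.
Σi = 1035 − 861 = 174 and Σi² = 31395 − 23821 = 7574.
5·7574 − 4·174 = 37174.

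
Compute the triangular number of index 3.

The 3rd triangular number is n(n+1)/2 with n = 3.
3·4/2 = 12/2 = 6.

6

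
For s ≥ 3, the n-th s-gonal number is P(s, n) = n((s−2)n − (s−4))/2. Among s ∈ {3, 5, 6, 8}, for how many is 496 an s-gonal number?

2

s = 3: P(3, 31) = 496. ✓
s = 5: P(5, 18) = 477 and P(5, 19) = 532; 496 is not s-gonal.
s = 6: P(6, 16) = 496. ✓
s = 8: P(8, 13) = 481 and P(8, 14) = 560; 496 is not s-gonal.
Hits: s ∈ {3, 6} → 2.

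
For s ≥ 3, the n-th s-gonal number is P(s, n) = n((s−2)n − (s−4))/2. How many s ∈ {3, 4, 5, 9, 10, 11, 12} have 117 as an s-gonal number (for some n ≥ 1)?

s = 3: P(3, 14) = 105 and P(3, 15) = 120; 117 is not s-gonal.
s = 4: P(4, 10) = 100 and P(4, 11) = 121; 117 is not s-gonal.
s = 5: P(5, 9) = 117. ✓
s = 9: P(9, 6) = 111 and P(9, 7) = 154; 117 is not s-gonal.
s = 10: P(10, 5) = 85 and P(10, 6) = 126; 117 is not s-gonal.
s = 11: P(11, 5) = 95 and P(11, 6) = 141; 117 is not s-gonal.
s = 12: P(12, 5) = 105 and P(12, 6) = 156; 117 is not s-gonal.
Hits: s ∈ {5} → 1.

1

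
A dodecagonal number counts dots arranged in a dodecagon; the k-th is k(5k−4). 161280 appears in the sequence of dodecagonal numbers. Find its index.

Set n(5n−4) = 161280, giving 5n² − 4n − 161280 = 0.
So n = (4 + 1796) / 10 = 1800/10 = 180.
Check: 180·(5·180 − 4) = 161280. ✓

180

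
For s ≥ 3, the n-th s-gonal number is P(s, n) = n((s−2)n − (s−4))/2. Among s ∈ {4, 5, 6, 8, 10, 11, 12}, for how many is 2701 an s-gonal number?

s = 4: P(4, 51) = 2601 and P(4, 52) = 2704; 2701 is not s-gonal.
s = 5: P(5, 42) = 2625 and P(5, 43) = 2752; 2701 is not s-gonal.
s = 6: P(6, 37) = 2701. ✓
s = 8: P(8, 30) = 2640 and P(8, 31) = 2821; 2701 is not s-gonal.
s = 10: P(10, 26) = 2626 and P(10, 27) = 2835; 2701 is not s-gonal.
s = 11: P(11, 24) = 2508 and P(11, 25) = 2725; 2701 is not s-gonal.
s = 12: P(12, 23) = 2553 and P(12, 24) = 2784; 2701 is not s-gonal.
Hits: s ∈ {6} → 1.

1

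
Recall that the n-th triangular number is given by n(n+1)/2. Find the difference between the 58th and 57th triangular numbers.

58

Consecutive triangular numbers differ by n: T_{58} − T_{57} = 58.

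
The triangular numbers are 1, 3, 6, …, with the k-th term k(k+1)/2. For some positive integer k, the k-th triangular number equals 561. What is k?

Set n(n+1)/2 = 561, giving n² + n − 1122 = 0.
The discriminant is 1 + 8·561 = 4489, and √4489 = 67.
So n = (-1 + 67) / 2 = 66/2 = 33.
Check: 33·34/2 = 561. ✓

33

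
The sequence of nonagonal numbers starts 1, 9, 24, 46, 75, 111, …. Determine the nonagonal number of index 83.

83·(7·83 − 5)/2 = 83·576/2 = 83·288 = 23904.

23904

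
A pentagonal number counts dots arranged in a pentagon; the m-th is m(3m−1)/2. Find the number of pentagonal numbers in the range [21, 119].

6

The n-th pentagonal number is n(3n−1)/2.
Smallest index with value ≥ 21: n = 4 (giving 22).
Largest index with value ≤ 119: n = 9 (giving 117).
Indices 4 through 9: 6 terms.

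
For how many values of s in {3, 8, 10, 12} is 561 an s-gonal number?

s = 3: P(3, 33) = 561. ✓
s = 8: P(8, 14) = 560 and P(8, 15) = 645; 561 is not s-gonal.
s = 10: P(10, 12) = 540 and P(10, 13) = 637; 561 is not s-gonal.
s = 12: P(12, 11) = 561. ✓
Hits: s ∈ {3, 12} → 2.

2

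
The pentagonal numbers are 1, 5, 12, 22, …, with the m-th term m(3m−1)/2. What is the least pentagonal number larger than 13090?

Solve n(3n−1)/2 > 13090 for integer n.
The largest n with value ≤ 13090 is 93 (since 12927 ≤ 13090 < 13207), so the first above is n = 94, value 13207.

13207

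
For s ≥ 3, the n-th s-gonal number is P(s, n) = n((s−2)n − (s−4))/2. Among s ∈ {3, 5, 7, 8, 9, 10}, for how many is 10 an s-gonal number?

s = 3: P(3, 4) = 10. ✓
s = 5: P(5, 2) = 5 and P(5, 3) = 12; 10 is not s-gonal.
s = 7: P(7, 2) = 7 and P(7, 3) = 18; 10 is not s-gonal.
s = 8: P(8, 2) = 8 and P(8, 3) = 21; 10 is not s-gonal.
s = 9: P(9, 2) = 9 and P(9, 3) = 24; 10 is not s-gonal.
s = 10: P(10, 2) = 10. ✓
Hits: s ∈ {3, 10} → 2.

2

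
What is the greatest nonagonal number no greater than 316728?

316351

Solve n(7n−5)/2 ≤ 316728 for integer n.
n = 301 gives 316351 ≤ 316728, while n = 302 gives 318459 > 316728; so the answer is 316351.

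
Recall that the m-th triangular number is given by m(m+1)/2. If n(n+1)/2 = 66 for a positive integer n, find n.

11

Set n(n+1)/2 = 66, giving n² + n − 132 = 0.
The discriminant is 1 + 8·66 = 529, and √529 = 23.
So n = (-1 + 23) / 2 = 22/2 = 11.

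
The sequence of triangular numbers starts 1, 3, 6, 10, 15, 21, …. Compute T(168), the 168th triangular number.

14196

The 168th triangular number is n(n+1)/2 with n = 168.
168·169/2 = 28392/2 = 14196.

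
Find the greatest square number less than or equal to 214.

Solve n² ≤ 214 for integer n.
n = 14 gives 196 ≤ 214, while n = 15 gives 225 > 214; so the answer is 196.

196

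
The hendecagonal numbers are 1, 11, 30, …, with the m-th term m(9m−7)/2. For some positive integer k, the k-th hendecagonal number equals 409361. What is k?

Set n(9n−7)/2 = 409361, giving 9n² − 7n − 818722 = 0.
So n = (7 + 5429) / 18 = 5436/18 = 302.
Check: 302·(9·302 − 7)/2 = 409361. ✓

302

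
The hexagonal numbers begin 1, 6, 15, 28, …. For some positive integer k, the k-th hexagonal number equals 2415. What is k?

35

Set n(2n−1) = 2415, giving 2n² − n − 2415 = 0.
The discriminant is 1 + 8·2415 = 19321, and √19321 = 139.
So n = (1 + 139) / 4 = 140/4 = 35.
Check: 35·(2·35 − 1) = 2415. ✓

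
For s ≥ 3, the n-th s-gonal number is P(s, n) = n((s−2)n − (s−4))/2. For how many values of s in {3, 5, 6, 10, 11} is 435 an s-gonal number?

s = 3: P(3, 29) = 435. ✓
s = 5: P(5, 17) = 425 and P(5, 18) = 477; 435 is not s-gonal.
s = 6: P(6, 15) = 435. ✓
s = 10: P(10, 10) = 370 and P(10, 11) = 451; 435 is not s-gonal.
s = 11: P(11, 10) = 415 and P(11, 11) = 506; 435 is not s-gonal.
Hits: s ∈ {3, 6} → 2.

2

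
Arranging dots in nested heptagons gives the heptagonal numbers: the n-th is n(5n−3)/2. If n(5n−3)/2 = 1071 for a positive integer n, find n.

Set n(5n−3)/2 = 1071, giving 5n² − 3n − 2142 = 0.
The discriminant is 9 + 40·1071 = 42849, and √42849 = 207.
So n = (3 + 207) / 10 = 210/10 = 21.
Check: 21·(5·21 − 3)/2 = 1071. ✓

21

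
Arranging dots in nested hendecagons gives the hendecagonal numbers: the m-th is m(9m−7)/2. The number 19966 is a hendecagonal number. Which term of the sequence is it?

Set n(9n−7)/2 = 19966, giving 9n² − 7n − 39932 = 0.
The discriminant is 49 + 72·19966 = 1437601, and √1437601 = 1199.
So n = (7 + 1199) / 18 = 1206/18 = 67.
Check: 67·(9·67 − 7)/2 = 19966. ✓

67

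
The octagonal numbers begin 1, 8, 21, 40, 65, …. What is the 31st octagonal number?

The 31st octagonal number is n(3n−2) with n = 31.
31·(3·31 − 2) = 31·91 = 2821.

2821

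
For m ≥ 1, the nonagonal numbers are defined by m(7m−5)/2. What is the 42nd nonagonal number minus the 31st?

42·(7·42 − 5)/2 = 6069 and 31·(7·31 − 5)/2 = 3286.
Difference: 6069 − 3286 = 2783.

2783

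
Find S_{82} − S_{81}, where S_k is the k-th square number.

163

n² − (n−1)² = 2n − 1, so 82² − 81² = 2·82 − 1 = 163.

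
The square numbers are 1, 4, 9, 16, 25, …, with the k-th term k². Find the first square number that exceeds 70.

81

Solve n² > 70 for integer n.
The largest n with value ≤ 70 is 8 (since 64 ≤ 70 < 81), so the first above is n = 9, value 81.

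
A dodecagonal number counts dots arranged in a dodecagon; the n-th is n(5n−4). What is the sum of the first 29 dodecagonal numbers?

Σ i(5i−4) = 5Σi² − 4Σi over i = 1..29.
Σi = 435 and Σi² = 8555.
5·8555 − 4·435 = 41035.

41035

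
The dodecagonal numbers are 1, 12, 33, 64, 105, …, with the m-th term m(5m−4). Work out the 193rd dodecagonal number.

The 193rd dodecagonal number is n(5n−4) with n = 193.
193·(5·193 − 4) = 193·961 = 185473.

185473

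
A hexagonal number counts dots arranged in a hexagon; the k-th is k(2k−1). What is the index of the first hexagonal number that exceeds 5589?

54

Solve n(2n−1) > 5589 for integer n.
The largest n with value ≤ 5589 is 53 (since 5565 ≤ 5589 < 5778), so the first above is n = 54, value 5778.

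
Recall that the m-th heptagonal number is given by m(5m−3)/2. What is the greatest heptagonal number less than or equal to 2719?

2673

Solve n(5n−3)/2 ≤ 2719 for integer n.
n = 33 gives 2673 ≤ 2719, while n = 34 gives 2839 > 2719; so the answer is 2673.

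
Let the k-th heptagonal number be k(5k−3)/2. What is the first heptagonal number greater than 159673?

Solve n(5n−3)/2 > 159673 for integer n.
The largest n with value ≤ 159673 is 253 (since 159643 ≤ 159673 < 160909), so the first above is n = 254, value 160909.

160909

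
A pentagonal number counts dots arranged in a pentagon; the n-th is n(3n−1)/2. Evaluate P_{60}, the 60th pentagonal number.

The 60th pentagonal number is n(3n−1)/2 with n = 60.
60·(3·60 − 1)/2 = 60·179/2 = 5370.

5370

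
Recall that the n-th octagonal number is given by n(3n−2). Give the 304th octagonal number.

304·(3·304 − 2) = 304·910 = 276640.

276640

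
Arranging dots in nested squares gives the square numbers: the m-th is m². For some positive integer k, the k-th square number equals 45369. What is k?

We need n² = 45369, so n = √45369 = 213.

213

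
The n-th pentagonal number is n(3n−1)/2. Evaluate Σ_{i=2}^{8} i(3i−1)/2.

Σ i(3i−1)/2 = (3Σi² − Σi) / 2 over i = 2..8.
Σi = 36 − 1 = 35 and Σi² = 204 − 1 = 203.
(3·203 − 1·35) / 2 = 574/2 = 287.

287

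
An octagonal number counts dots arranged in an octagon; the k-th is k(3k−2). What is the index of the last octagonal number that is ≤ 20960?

Solve n(3n−2) ≤ 20960 for integer n.
n = 83 gives 20501 ≤ 20960, while n = 84 gives 21000 > 20960; so the answer is index 83.

83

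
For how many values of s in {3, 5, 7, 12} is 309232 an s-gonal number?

s = 3: P(3, 785) = 308505 and P(3, 786) = 309291; 309232 is not s-gonal.
s = 5: P(5, 454) = 308947 and P(5, 455) = 310310; 309232 is not s-gonal.
s = 7: P(7, 352) = 309232. ✓
s = 12: P(12, 249) = 309009 and P(12, 250) = 311500; 309232 is not s-gonal.
Hits: s ∈ {7} → 1.

1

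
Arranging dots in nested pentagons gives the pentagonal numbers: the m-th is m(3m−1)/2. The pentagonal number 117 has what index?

9

Set n(3n−1)/2 = 117, giving 3n² − n − 234 = 0.
So n = (1 + 53) / 6 = 54/6 = 9.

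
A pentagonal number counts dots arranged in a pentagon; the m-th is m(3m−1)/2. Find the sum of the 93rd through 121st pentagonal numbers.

Σ i(3i−1)/2 = (3Σi² − Σi) / 2 over i = 93..121.
Σi = 7381 − 4278 = 3103 and Σi² = 597861 − 263810 = 334051.
(3·334051 − 1·3103) / 2 = 999050/2 = 499525.

499525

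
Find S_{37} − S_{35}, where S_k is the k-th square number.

37² = 1369 and 35² = 1225.
Difference: 1369 − 1225 = 144.

144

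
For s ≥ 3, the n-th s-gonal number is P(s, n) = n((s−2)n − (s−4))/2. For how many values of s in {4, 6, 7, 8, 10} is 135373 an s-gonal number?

s = 4: P(4, 367) = 134689 and P(4, 368) = 135424; 135373 is not s-gonal.
s = 6: P(6, 260) = 134940 and P(6, 261) = 135981; 135373 is not s-gonal.
s = 7: P(7, 233) = 135373. ✓
s = 8: P(8, 212) = 134408 and P(8, 213) = 135681; 135373 is not s-gonal.
s = 10: P(10, 184) = 134872 and P(10, 185) = 136345; 135373 is not s-gonal.
Hits: s ∈ {7} → 1.

1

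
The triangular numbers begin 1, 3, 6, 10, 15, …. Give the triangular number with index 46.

The 46th triangular number is n(n+1)/2 with n = 46.
46·47/2 = 2162/2 = 1081.

1081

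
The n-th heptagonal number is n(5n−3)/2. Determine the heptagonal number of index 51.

The 51st heptagonal number is n(5n−3)/2 with n = 51.
51·(5·51 − 3)/2 = 51·252/2 = 51·126 = 6426.

6426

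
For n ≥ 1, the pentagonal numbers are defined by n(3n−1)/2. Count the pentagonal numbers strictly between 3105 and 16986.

The n-th pentagonal number is n(3n−1)/2.
Smallest index with value > 3105: n = 46 (giving 3151).
Largest index with value < 16986: n = 106 (giving 16801).
Indices 46 through 106: 61 terms.

61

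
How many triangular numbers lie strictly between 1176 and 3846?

The n-th triangular number is n(n+1)/2.
Smallest index with value > 1176: n = 49 (giving 1225).
Largest index with value < 3846: n = 87 (giving 3828).
Indices 49 through 87: 39 terms.

39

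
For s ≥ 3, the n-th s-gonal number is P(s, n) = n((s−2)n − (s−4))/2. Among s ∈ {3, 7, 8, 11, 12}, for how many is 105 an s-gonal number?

2

s = 3: P(3, 14) = 105. ✓
s = 7: P(7, 6) = 81 and P(7, 7) = 112; 105 is not s-gonal.
s = 8: P(8, 6) = 96 and P(8, 7) = 133; 105 is not s-gonal.
s = 11: P(11, 5) = 95 and P(11, 6) = 141; 105 is not s-gonal.
s = 12: P(12, 5) = 105. ✓
Hits: s ∈ {3, 12} → 2.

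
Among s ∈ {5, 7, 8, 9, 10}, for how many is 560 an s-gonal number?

s = 5: P(5, 19) = 532 and P(5, 20) = 590; 560 is not s-gonal.
s = 7: P(7, 15) = 540 and P(7, 16) = 616; 560 is not s-gonal.
s = 8: P(8, 14) = 560. ✓
s = 9: P(9, 13) = 559 and P(9, 14) = 651; 560 is not s-gonal.
s = 10: P(10, 12) = 540 and P(10, 13) = 637; 560 is not s-gonal.
Hits: s ∈ {8} → 1.

1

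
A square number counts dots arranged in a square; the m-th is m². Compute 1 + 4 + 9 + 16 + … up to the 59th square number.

Σ_{i=1}^{59} i² = 59·60·119/6 = 70210.

70210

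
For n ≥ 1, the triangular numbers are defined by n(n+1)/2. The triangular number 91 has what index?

13

Set n(n+1)/2 = 91, giving n² + n − 182 = 0.
The discriminant is 1 + 8·91 = 729, and √729 = 27.
So n = (-1 + 27) / 2 = 26/2 = 13.
Check: 13·14/2 = 91. ✓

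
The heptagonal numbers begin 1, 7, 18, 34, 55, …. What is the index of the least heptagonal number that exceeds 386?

13

Solve n(5n−3)/2 > 386 for integer n.
The largest n with value ≤ 386 is 12 (since 342 ≤ 386 < 403), so the first above is n = 13, value 403.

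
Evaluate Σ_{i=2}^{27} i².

6929

Σ_{i=2}^{27} i² = 6930 − 1 = 6929.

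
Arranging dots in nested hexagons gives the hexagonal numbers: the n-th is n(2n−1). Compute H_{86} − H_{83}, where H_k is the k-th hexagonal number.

1011

86·(2·86 − 1) = 14706 and 83·(2·83 − 1) = 13695.
Difference: 14706 − 13695 = 1011.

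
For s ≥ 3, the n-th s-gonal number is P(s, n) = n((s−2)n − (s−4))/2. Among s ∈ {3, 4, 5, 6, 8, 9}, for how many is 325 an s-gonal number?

3

s = 3: P(3, 25) = 325. ✓
s = 4: P(4, 18) = 324 and P(4, 19) = 361; 325 is not s-gonal.
s = 5: P(5, 14) = 287 and P(5, 15) = 330; 325 is not s-gonal.
s = 6: P(6, 13) = 325. ✓
s = 8: P(8, 10) = 280 and P(8, 11) = 341; 325 is not s-gonal.
s = 9: P(9, 10) = 325. ✓
Hits: s ∈ {3, 6, 9} → 3.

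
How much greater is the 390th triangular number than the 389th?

Consecutive triangular numbers differ by n: T_{390} − T_{389} = 390.

390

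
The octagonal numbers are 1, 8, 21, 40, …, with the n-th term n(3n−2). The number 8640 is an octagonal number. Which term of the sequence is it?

54

Set n(3n−2) = 8640, giving 3n² − 2n − 8640 = 0.
The discriminant is 4 + 12·8640 = 103684, and √103684 = 322.
So n = (2 + 322) / 6 = 324/6 = 54.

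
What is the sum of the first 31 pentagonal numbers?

15376

Σ i(3i−1)/2 = (3Σi² − Σi) / 2 over i = 1..31.
Σi = 496 and Σi² = 10416.
(3·10416 − 1·496) / 2 = 30752/2 = 15376.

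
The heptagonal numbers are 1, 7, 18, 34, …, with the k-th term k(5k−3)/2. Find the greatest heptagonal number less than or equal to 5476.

Solve n(5n−3)/2 ≤ 5476 for integer n.
n = 47 gives 5452 ≤ 5476, while n = 48 gives 5688 > 5476; so the answer is 5452.

5452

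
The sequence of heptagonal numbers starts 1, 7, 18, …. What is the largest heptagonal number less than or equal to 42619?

Solve n(5n−3)/2 ≤ 42619 for integer n.
n = 130 gives 42055 ≤ 42619, while n = 131 gives 42706 > 42619; so the answer is 42055.

42055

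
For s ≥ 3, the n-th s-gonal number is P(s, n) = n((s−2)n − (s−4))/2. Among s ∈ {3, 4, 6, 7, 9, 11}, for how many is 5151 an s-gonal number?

2

s = 3: P(3, 101) = 5151. ✓
s = 4: P(4, 71) = 5041 and P(4, 72) = 5184; 5151 is not s-gonal.
s = 6: P(6, 51) = 5151. ✓
s = 7: P(7, 45) = 4995 and P(7, 46) = 5221; 5151 is not s-gonal.
s = 9: P(9, 38) = 4959 and P(9, 39) = 5226; 5151 is not s-gonal.
s = 11: P(11, 34) = 5083 and P(11, 35) = 5390; 5151 is not s-gonal.
Hits: s ∈ {3, 6} → 2.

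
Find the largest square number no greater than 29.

25

Solve n² ≤ 29 for integer n.
n = 5 gives 25 ≤ 29, while n = 6 gives 36 > 29; so the answer is 25.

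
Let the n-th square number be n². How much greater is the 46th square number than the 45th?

n² − (n−1)² = 2n − 1, so 46² − 45² = 2·46 − 1 = 91.

91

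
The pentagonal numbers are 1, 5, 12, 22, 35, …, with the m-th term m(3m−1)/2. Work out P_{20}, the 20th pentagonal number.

590

The 20th pentagonal number is n(3n−1)/2 with n = 20.
20·(3·20 − 1)/2 = 20·59/2 = 590.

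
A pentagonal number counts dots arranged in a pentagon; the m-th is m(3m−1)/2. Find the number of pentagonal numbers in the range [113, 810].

15

The n-th pentagonal number is n(3n−1)/2.
Smallest index with value ≥ 113: n = 9 (giving 117).
Largest index with value ≤ 810: n = 23 (giving 782).
Indices 9 through 23: 15 terms.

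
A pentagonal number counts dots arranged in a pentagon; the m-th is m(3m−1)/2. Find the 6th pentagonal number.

51

The 6th pentagonal number is n(3n−1)/2 with n = 6.
6·(3·6 − 1)/2 = 6·17/2 = 51.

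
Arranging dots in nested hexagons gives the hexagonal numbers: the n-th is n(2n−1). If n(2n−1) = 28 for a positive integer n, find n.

Set n(2n−1) = 28, giving 2n² − n − 28 = 0.
So n = (1 + 15) / 4 = 16/4 = 4.
Check: 4·(2·4 − 1) = 28. ✓

4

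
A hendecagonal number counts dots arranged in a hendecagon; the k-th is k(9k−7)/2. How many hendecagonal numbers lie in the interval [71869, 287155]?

127

The n-th hendecagonal number is n(9n−7)/2.
Smallest index with value ≥ 71869: n = 127 (giving 72136).
Largest index with value ≤ 287155: n = 253 (giving 287155).
Indices 127 through 253: 127 terms.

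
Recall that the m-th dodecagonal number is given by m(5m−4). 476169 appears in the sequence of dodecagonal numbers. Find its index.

309

Set n(5n−4) = 476169, giving 5n² − 4n − 476169 = 0.
The discriminant is 16 + 20·476169 = 9523396, and √9523396 = 3086.
So n = (4 + 3086) / 10 = 3090/10 = 309.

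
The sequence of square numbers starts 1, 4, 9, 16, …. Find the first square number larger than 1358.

Solve n² > 1358 for integer n.
The largest n with value ≤ 1358 is 36 (since 1296 ≤ 1358 < 1369), so the first above is n = 37, value 1369.

1369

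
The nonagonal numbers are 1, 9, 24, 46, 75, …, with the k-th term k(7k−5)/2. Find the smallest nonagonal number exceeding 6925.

6975

Solve n(7n−5)/2 > 6925 for integer n.
The largest n with value ≤ 6925 is 44 (since 6666 ≤ 6925 < 6975), so the first above is n = 45, value 6975.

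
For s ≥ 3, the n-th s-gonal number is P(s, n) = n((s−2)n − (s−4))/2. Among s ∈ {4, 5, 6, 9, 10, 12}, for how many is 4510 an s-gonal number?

1

s = 4: P(4, 67) = 4489 and P(4, 68) = 4624; 4510 is not s-gonal.
s = 5: P(5, 55) = 4510. ✓
s = 6: P(6, 47) = 4371 and P(6, 48) = 4560; 4510 is not s-gonal.
s = 9: P(9, 36) = 4446 and P(9, 37) = 4699; 4510 is not s-gonal.
s = 10: P(10, 33) = 4257 and P(10, 34) = 4522; 4510 is not s-gonal.
s = 12: P(12, 30) = 4380 and P(12, 31) = 4681; 4510 is not s-gonal.
Hits: s ∈ {5} → 1.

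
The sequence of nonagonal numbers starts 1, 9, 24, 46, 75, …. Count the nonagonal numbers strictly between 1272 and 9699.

The n-th nonagonal number is n(7n−5)/2.
Smallest index with value > 1272: n = 20 (giving 1350).
Largest index with value < 9699: n = 52 (giving 9334).
Indices 20 through 52: 33 terms.

33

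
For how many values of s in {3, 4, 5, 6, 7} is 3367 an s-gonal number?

s = 3: P(3, 81) = 3321 and P(3, 82) = 3403; 3367 is not s-gonal.
s = 4: P(4, 58) = 3364 and P(4, 59) = 3481; 3367 is not s-gonal.
s = 5: P(5, 47) = 3290 and P(5, 48) = 3432; 3367 is not s-gonal.
s = 6: P(6, 41) = 3321 and P(6, 42) = 3486; 3367 is not s-gonal.
s = 7: P(7, 37) = 3367. ✓
Hits: s ∈ {7} → 1.

1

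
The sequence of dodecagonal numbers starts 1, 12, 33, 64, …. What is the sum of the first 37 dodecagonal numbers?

85063

Σ i(5i−4) = 5Σi² − 4Σi over i = 1..37.
Σi = 703 and Σi² = 17575.
5·17575 − 4·703 = 85063.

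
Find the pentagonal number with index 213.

213·(3·213 − 1)/2 = 213·638/2 = 213·319 = 67947.

67947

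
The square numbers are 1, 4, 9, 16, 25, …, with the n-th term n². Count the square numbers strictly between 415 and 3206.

36

The n-th square number is n².
Smallest index with value > 415: n = 21 (giving 441).
Largest index with value < 3206: n = 56 (giving 3136).
Indices 21 through 56: 36 terms.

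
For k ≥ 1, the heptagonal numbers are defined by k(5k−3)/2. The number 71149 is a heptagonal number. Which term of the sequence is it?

Set n(5n−3)/2 = 71149, giving 5n² − 3n − 142298 = 0.
The discriminant is 9 + 40·71149 = 2845969, and √2845969 = 1687.
So n = (3 + 1687) / 10 = 1690/10 = 169.

169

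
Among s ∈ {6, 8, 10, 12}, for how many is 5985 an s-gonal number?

2

s = 6: P(6, 54) = 5778 and P(6, 55) = 5995; 5985 is not s-gonal.
s = 8: P(8, 45) = 5985. ✓
s = 10: P(10, 39) = 5967 and P(10, 40) = 6280; 5985 is not s-gonal.
s = 12: P(12, 35) = 5985. ✓
Hits: s ∈ {8, 12} → 2.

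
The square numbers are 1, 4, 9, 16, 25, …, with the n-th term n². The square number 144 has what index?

12

We need n² = 144, so n = √144 = 12.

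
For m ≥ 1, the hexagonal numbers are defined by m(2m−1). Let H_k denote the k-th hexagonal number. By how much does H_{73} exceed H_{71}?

574

73·(2·73 − 1) = 10585 and 71·(2·71 − 1) = 10011.
Difference: 10585 − 10011 = 574.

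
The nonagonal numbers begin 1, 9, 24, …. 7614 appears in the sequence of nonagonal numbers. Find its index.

Set n(7n−5)/2 = 7614, giving 7n² − 5n − 15228 = 0.
The discriminant is 25 + 56·7614 = 426409, and √426409 = 653.
So n = (5 + 653) / 14 = 658/14 = 47.

47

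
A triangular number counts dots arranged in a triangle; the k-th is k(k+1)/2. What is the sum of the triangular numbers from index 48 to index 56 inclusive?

12432

Σ i(i+1)/2 = (Σi² + Σi) / 2 over i = 48..56.
Σi = 1596 − 1128 = 468 and Σi² = 60116 − 35720 = 24396.
(1·24396 + 1·468) / 2 = 24864/2 = 12432.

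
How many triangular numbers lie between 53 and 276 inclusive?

The n-th triangular number is n(n+1)/2.
Smallest index with value ≥ 53: n = 10 (giving 55).
Largest index with value ≤ 276: n = 23 (giving 276).
Indices 10 through 23: 14 terms.

14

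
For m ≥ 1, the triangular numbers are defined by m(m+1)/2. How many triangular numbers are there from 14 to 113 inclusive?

10

The n-th triangular number is n(n+1)/2.
Smallest index with value ≥ 14: n = 5 (giving 15).
Largest index with value ≤ 113: n = 14 (giving 105).
Indices 5 through 14: 10 terms.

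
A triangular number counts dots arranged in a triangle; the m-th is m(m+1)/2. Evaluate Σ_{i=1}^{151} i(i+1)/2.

585276

Σ i(i+1)/2 = (Σi² + Σi) / 2 over i = 1..151.
Σi = 11476 and Σi² = 1159076.
(1·1159076 + 1·11476) / 2 = 1170552/2 = 585276.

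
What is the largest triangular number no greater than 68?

Solve n(n+1)/2 ≤ 68 for integer n.
n = 11 gives 66 ≤ 68, while n = 12 gives 78 > 68; so the answer is 66.

66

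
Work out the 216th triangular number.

216·217/2 = 46872/2 = 23436.

23436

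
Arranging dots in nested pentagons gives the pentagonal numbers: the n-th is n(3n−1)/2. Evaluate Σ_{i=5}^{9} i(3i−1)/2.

Σ i(3i−1)/2 = (3Σi² − Σi) / 2 over i = 5..9.
Σi = 45 − 10 = 35 and Σi² = 285 − 30 = 255.
(3·255 − 1·35) / 2 = 730/2 = 365.

365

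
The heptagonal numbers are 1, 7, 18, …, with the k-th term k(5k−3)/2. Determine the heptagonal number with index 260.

260·(5·260 − 3)/2 = 260·1297/2 = 168610.

168610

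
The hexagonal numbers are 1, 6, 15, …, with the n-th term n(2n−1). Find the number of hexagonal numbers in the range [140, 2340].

26

The n-th hexagonal number is n(2n−1).
Smallest index with value ≥ 140: n = 9 (giving 153).
Largest index with value ≤ 2340: n = 34 (giving 2278).
Indices 9 through 34: 26 terms.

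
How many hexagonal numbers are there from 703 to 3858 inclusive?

The n-th hexagonal number is n(2n−1).
Smallest index with value ≥ 703: n = 19 (giving 703).
Largest index with value ≤ 3858: n = 44 (giving 3828).
Indices 19 through 44: 26 terms.

26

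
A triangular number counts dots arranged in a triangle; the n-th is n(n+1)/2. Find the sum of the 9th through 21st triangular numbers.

1651

Σ i(i+1)/2 = (Σi² + Σi) / 2 over i = 9..21.
Σi = 231 − 36 = 195 and Σi² = 3311 − 204 = 3107.
(1·3107 + 1·195) / 2 = 3302/2 = 1651.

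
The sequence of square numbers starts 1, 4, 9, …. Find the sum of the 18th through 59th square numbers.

68425

Σ_{i=18}^{59} i² = 70210 − 1785 = 68425.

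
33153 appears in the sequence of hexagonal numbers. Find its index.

129

Set n(2n−1) = 33153, giving 2n² − n − 33153 = 0.
So n = (1 + 515) / 4 = 516/4 = 129.
Check: 129·(2·129 − 1) = 33153. ✓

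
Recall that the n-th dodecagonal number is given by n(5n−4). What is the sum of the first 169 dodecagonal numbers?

Σ i(5i−4) = 5Σi² − 4Σi over i = 1..169.
Σi = 14365 and Σi² = 1623245.
5·1623245 − 4·14365 = 8058765.

8058765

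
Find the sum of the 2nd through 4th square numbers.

29

Σ_{i=2}^{4} i² = 30 − 1 = 29.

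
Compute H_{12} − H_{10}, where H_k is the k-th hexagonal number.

86

12·(2·12 − 1) = 276 and 10·(2·10 − 1) = 190.
Difference: 276 − 190 = 86.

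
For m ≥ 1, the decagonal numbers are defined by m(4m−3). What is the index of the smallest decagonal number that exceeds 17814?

Solve n(4n−3) > 17814 for integer n.
The largest n with value ≤ 17814 is 67 (since 17755 ≤ 17814 < 18292), so the first above is n = 68, value 18292.

68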